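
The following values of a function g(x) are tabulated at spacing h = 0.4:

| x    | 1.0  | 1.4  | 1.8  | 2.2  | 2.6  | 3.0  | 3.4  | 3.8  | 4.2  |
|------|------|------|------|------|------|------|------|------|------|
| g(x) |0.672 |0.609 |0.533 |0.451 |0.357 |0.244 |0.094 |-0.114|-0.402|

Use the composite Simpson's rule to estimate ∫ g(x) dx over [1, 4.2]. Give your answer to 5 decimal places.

0.93307

h = 0.4, n = 8.
(h/3)·[y₀ + 4y₁ + 2y₂ + 4y₃ + 2y₄ + 4y₅ + 2y₆ + 4y₇ + y₈] = 0.133333·(6.998) = 0.93307.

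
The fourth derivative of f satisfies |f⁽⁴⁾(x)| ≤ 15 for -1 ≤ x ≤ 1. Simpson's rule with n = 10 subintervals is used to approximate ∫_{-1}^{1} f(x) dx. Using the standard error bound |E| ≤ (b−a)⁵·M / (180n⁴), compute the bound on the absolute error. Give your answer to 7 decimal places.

|E| ≤ (2)⁵·15 / (180·10⁴) = 480/1800000 = 0.0002667.

0.0002667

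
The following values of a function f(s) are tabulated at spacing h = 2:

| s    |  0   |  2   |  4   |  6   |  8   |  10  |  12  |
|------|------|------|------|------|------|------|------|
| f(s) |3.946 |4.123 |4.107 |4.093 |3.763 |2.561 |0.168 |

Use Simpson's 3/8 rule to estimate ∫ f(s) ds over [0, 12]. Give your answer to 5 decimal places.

41.97150

h = 2, n = 6.
(3h/8)·[y₀ + 3y₁ + 3y₂ + 2y₃ + 3y₄ + 3y₅ + y₆] = 0.75·(55.962) = 41.97150.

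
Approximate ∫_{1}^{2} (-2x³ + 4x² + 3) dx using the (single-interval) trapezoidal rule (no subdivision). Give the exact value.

4

T = (b−a)/2 · [f(1) + f(2)] = 0.5·[5 + 3] = 4.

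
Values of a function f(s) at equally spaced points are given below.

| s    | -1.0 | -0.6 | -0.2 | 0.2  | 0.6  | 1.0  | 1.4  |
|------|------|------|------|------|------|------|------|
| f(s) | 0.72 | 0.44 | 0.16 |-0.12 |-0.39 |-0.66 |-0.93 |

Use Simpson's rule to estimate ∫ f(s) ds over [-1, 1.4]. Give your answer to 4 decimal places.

h = 0.4, n = 6.
(h/3)·[y₀ + 4y₁ + 2y₂ + 4y₃ + 2y₄ + 4y₅ + y₆] = 0.133333·(-2.03) = -0.2707.

-0.2707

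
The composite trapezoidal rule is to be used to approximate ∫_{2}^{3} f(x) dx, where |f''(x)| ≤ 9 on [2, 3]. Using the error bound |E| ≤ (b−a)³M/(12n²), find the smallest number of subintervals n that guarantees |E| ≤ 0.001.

Need 9/(12n²) ≤ 0.001.
n² ≥ 9/(12·0.001) = 750 ⇒ n ≥ 27.3861, so the smallest n is 28.

28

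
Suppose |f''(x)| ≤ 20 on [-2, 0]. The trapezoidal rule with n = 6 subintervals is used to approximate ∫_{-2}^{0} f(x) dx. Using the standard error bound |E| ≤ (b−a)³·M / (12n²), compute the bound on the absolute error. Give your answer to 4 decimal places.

|E| ≤ (2)³·20 / (12·6²) = 160/432 = 0.3704.

0.3704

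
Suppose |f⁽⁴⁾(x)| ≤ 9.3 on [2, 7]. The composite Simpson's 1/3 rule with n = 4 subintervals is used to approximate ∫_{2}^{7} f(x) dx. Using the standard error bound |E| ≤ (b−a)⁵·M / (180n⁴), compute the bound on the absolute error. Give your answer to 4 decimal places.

|E| ≤ (5)⁵·9.3 / (180·4⁴) = 29062.5/46080 = 0.6307.

0.6307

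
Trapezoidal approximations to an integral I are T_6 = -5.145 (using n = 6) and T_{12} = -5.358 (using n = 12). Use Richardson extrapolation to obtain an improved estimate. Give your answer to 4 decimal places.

R = (4·T_{12} − T_6) / 3 = (4·(-5.358) − (-5.145))/3 = (-16.287)/3 = -5.4290.

-5.4290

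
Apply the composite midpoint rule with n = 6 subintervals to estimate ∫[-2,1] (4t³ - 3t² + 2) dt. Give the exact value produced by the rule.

-17.4375

h = (1 − (-2))/6 = 0.5.
Midpoints m₁,…,m₆ = -1.75, -1.25, -0.75, -0.25, 0.25, 0.75.
f(m₁)=-28.625, f(m₂)=-10.5, f(m₃)=-1.375, f(m₄)=1.75, f(m₅)=1.875, f(m₆)=2.
h·[f(m₁) + f(m₂) + f(m₃) + f(m₄) + f(m₅) + f(m₆)] = 0.5·(-34.875) = -17.4375.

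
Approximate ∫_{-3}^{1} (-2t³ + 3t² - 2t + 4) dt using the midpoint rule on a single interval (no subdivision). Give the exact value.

M = (b−a)·f(-1) = 4·(11) = 44.

44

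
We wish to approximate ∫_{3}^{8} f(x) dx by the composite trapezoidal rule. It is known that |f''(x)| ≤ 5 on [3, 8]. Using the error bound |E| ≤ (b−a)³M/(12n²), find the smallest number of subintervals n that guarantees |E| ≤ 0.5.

Need 625/(12n²) ≤ 0.5.
n² ≥ 625/(12·0.5) = 104.167 ⇒ n ≥ 10.2062, so the smallest n is 11.

11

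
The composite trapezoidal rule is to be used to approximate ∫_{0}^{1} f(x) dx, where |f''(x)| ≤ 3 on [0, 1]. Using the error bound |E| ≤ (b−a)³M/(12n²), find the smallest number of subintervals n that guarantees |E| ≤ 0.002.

12

Need 3/(12n²) ≤ 0.002.
n² ≥ 3/(12·0.002) = 125 ⇒ n ≥ 11.1803, so the smallest n is 12.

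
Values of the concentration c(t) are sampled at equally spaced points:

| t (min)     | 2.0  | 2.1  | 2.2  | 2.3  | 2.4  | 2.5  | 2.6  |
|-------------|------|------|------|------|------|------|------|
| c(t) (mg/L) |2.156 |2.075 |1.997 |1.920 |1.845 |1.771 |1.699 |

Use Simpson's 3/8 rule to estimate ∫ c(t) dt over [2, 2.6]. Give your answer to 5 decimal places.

1.15346

h = 0.1, n = 6.
(3h/8)·[y₀ + 3y₁ + 3y₂ + 2y₃ + 3y₄ + 3y₅ + y₆] = 0.0375·(30.759) = 1.15346.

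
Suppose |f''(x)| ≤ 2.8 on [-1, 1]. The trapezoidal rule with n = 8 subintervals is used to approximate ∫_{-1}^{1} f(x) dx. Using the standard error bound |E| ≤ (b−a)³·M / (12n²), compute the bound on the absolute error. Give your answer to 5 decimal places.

|E| ≤ (2)³·2.8 / (12·8²) = 22.4/768 = 0.02917.

0.02917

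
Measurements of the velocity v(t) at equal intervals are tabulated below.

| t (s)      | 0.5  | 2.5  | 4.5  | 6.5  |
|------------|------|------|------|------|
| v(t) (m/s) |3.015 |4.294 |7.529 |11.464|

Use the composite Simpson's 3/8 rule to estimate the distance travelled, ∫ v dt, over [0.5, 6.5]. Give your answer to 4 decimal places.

37.4610

h = 2, n = 3.
(3h/8)·[y₀ + 3y₁ + 3y₂ + y₃] = 0.75·(49.948) = 37.4610.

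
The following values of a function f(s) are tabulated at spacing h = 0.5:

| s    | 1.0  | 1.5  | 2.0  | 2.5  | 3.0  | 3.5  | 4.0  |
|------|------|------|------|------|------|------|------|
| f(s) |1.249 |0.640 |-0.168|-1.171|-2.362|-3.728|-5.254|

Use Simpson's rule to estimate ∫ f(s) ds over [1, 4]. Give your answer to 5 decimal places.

-4.35017

h = 0.5, n = 6.
(h/3)·[y₀ + 4y₁ + 2y₂ + 4y₃ + 2y₄ + 4y₅ + y₆] = 0.166667·(-26.101) = -4.35017.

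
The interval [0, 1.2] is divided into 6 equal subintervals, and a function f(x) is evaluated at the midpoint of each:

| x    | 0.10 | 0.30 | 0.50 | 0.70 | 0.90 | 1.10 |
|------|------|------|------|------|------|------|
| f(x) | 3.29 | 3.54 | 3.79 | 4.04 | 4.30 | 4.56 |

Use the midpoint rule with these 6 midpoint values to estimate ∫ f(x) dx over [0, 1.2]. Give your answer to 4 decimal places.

h = 0.2, n = 6.
h·[y(m₁) + y(m₂) + y(m₃) + y(m₄) + y(m₅) + y(m₆)] = 0.2·(23.52) = 4.7040.

4.7040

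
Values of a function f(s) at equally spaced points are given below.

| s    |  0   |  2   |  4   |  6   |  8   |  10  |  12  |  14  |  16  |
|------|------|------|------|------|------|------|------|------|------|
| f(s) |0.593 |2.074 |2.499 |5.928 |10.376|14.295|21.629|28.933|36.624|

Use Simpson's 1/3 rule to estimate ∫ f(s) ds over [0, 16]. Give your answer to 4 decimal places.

h = 2, n = 8.
(h/3)·[y₀ + 4y₁ + 2y₂ + 4y₃ + 2y₄ + 4y₅ + 2y₆ + 4y₇ + y₈] = 0.666667·(311.145) = 207.4300.

207.4300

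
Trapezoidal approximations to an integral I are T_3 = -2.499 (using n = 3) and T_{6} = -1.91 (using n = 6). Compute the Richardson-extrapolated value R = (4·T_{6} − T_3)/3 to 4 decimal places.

R = (4·T_{6} − T_3) / 3 = (4·(-1.91) − (-2.499))/3 = (-5.141)/3 = -1.7137.

-1.7137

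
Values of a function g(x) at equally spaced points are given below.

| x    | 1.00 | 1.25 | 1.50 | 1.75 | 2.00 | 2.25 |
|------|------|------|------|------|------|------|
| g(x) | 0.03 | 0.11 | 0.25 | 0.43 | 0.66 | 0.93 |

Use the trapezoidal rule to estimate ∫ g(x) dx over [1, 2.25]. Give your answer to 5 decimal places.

h = 0.25, n = 5.
(h/2)·[y₀ + 2y₁ + 2y₂ + 2y₃ + 2y₄ + y₅] = 0.125·(3.86) = 0.48250.

0.48250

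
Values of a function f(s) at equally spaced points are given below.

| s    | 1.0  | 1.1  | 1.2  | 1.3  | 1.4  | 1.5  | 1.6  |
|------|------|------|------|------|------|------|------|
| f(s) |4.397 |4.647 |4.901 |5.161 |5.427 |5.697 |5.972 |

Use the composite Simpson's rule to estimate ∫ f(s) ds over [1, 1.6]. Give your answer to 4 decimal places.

3.1015

h = 0.1, n = 6.
(h/3)·[y₀ + 4y₁ + 2y₂ + 4y₃ + 2y₄ + 4y₅ + y₆] = 0.033333·(93.045) = 3.1015.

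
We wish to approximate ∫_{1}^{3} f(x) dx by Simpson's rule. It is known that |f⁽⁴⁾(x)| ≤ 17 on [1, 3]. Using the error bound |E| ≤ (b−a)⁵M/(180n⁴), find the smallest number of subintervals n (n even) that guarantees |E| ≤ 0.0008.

Need 544/(180n⁴) ≤ 0.0008.
n⁴ ≥ 544/(180·0.0008) = 3777.78 ⇒ n ≥ 7.8399, so the smallest even n is 8. (n must be even for Simpson's rule.)

8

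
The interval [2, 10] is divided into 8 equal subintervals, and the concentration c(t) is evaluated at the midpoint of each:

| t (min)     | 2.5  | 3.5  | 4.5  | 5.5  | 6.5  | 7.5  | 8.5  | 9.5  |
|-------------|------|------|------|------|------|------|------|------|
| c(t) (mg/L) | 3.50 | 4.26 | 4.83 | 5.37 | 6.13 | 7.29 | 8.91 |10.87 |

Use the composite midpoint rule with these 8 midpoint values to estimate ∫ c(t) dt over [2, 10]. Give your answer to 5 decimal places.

51.16000

h = 1, n = 8.
h·[y(m₁) + y(m₂) + y(m₃) + y(m₄) + y(m₅) + y(m₆) + y(m₇) + y(m₈)] = 1·(51.16) = 51.16000.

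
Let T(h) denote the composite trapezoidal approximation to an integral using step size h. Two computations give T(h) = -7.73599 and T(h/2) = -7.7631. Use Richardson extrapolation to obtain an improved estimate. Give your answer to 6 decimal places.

-7.772137

R = (4·T(h/2) − T(h)) / 3 = (4·(-7.7631) − (-7.73599))/3 = (-23.31641)/3 = -7.772137.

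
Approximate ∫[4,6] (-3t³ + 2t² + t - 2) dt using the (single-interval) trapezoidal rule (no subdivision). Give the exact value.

T = (b−a)/2 · [f(4) + f(6)] = 1·[(-158) + (-572)] = -730.

-730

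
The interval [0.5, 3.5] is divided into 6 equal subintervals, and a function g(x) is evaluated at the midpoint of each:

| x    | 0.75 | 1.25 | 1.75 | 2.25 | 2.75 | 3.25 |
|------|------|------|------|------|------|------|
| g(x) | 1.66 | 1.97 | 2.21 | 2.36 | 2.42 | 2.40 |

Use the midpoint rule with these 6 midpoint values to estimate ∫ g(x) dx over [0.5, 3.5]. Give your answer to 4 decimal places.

6.5100

h = 0.5, n = 6.
h·[y(m₁) + y(m₂) + y(m₃) + y(m₄) + y(m₅) + y(m₆)] = 0.5·(13.02) = 6.5100.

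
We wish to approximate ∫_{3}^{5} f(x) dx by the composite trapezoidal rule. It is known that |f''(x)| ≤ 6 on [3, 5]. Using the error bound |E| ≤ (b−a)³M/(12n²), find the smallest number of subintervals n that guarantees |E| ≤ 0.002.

45

Need 48/(12n²) ≤ 0.002.
n² ≥ 48/(12·0.002) = 2000 ⇒ n ≥ 44.7214, so the smallest n is 45.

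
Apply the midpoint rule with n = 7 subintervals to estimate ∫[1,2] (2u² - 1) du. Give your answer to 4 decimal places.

h = (2 − 1)/7 = 0.142857.
Midpoints m₁,…,m₇ = 1.071429, 1.214286, 1.357143, 1.5, 1.642857, 1.785714, 1.928571.
f(m₁)=1.295918, f(m₂)=1.948980, f(m₃)=2.683673, f(m₄)=3.5, f(m₅)=4.397959, f(m₆)=5.377551, f(m₇)=6.438776.
h·[f(m₁) + f(m₂) + f(m₃) + f(m₄) + f(m₅) + f(m₆) + f(m₇)] = 0.142857·(25.642857) = 3.6633.

3.6633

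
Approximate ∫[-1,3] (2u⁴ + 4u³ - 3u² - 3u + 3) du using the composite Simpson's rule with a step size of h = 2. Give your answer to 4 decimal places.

166.6667

h = (3 − (-1))/2 = 2.
Nodes u₀,…,u₂ = -1, 1, 3.
f(u) = 2u⁴ + 4u³ - 3u² - 3u + 3: f₀=1, f₁=3, f₂=237.
(h/3)·[f₀ + 4f₁ + f₂] = 0.666667·(250) = 166.6667.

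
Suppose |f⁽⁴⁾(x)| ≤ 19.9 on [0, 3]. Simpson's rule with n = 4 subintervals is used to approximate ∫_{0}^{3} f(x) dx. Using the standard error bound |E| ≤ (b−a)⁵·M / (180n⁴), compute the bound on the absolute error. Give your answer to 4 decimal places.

0.1049

|E| ≤ (3)⁵·19.9 / (180·4⁴) = 4835.7/46080 = 0.1049.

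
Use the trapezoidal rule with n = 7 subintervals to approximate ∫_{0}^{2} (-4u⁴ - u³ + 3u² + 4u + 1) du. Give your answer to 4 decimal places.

-12.4690

h = (2 − 0)/7 = 0.285714.
Nodes u₀,…,u₇ = 0, 0.285714, 0.571429, 0.857143, 1.142857, 1.428571, 1.714286, 2.
f(u) = -4u⁴ - u³ + 3u² + 4u + 1: f₀=1, f₁=2.337776, f₂=3.652228, f₃=3.843815, f₄=1.173261, f₅=-6.738442, f₆=-22.910037, f₇=-51.
(h/2)·[f₀ + 2f₁ + 2f₂ + 2f₃ + 2f₄ + 2f₅ + 2f₆ + f₇] = 0.142857·(-87.282799) = -12.4690.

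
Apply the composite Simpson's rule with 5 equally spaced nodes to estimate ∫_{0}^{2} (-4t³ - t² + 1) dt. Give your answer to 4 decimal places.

h = (2 − 0)/4 = 0.5.
Nodes t₀,…,t₄ = 0, 0.5, 1, 1.5, 2.
f(t) = -4t³ - t² + 1: f₀=1, f₁=0.25, f₂=-4, f₃=-14.75, f₄=-35.
(h/3)·[f₀ + 4f₁ + 2f₂ + 4f₃ + f₄] = 0.166667·(-100) = -16.6667.

-16.6667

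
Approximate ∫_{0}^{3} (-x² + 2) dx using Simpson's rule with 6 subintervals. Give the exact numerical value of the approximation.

-3

h = (3 − 0)/6 = 0.5.
Nodes x₀,…,x₆ = 0, 0.5, 1, 1.5, 2, 2.5, 3.
f(x) = -x² + 2: f₀=2, f₁=1.75, f₂=1, f₃=-0.25, f₄=-2, f₅=-4.25, f₆=-7.
(h/3)·[f₀ + 4f₁ + 2f₂ + 4f₃ + 2f₄ + 4f₅ + f₆] = 0.166667·(-18) = -3.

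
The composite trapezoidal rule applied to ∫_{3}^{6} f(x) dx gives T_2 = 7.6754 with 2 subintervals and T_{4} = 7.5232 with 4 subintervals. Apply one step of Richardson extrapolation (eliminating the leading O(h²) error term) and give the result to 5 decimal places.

7.47247

R = (4·T_{4} − T_2) / 3 = (4·7.5232 − 7.6754)/3 = (22.4174)/3 = 7.47247.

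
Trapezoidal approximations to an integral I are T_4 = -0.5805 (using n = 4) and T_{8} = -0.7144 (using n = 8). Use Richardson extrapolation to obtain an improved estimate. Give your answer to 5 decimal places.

-0.75903

R = (4·T_{8} − T_4) / 3 = (4·(-0.7144) − (-0.5805))/3 = (-2.2771)/3 = -0.75903.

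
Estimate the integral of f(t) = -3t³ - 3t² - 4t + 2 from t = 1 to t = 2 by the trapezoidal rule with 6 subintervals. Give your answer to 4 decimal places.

h = (2 − 1)/6 = 0.166667.
Nodes t₀,…,t₆ = 1, 1.166667, 1.333333, 1.5, 1.666667, 1.833333, 2.
f(t) = -3t³ - 3t² - 4t + 2: f₀=-8, f₁=-11.513889, f₂=-15.777778, f₃=-20.875, f₄=-26.888889, f₅=-33.902778, f₆=-42.
(h/2)·[f₀ + 2f₁ + 2f₂ + 2f₃ + 2f₄ + 2f₅ + f₆] = 0.083333·(-267.916667) = -22.3264.

-22.3264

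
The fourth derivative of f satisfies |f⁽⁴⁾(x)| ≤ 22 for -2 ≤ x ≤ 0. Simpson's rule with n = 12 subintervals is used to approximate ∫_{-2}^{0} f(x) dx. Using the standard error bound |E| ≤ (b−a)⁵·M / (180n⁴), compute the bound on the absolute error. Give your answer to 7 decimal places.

0.0001886

|E| ≤ (2)⁵·22 / (180·12⁴) = 704/3732480 = 0.0001886.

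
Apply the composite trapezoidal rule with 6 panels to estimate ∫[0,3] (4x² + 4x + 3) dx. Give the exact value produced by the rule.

63.5

h = (3 − 0)/6 = 0.5.
Nodes x₀,…,x₆ = 0, 0.5, 1, 1.5, 2, 2.5, 3.
f(x) = 4x² + 4x + 3: f₀=3, f₁=6, f₂=11, f₃=18, f₄=27, f₅=38, f₆=51.
(h/2)·[f₀ + 2f₁ + 2f₂ + 2f₃ + 2f₄ + 2f₅ + f₆] = 0.25·(254) = 63.5.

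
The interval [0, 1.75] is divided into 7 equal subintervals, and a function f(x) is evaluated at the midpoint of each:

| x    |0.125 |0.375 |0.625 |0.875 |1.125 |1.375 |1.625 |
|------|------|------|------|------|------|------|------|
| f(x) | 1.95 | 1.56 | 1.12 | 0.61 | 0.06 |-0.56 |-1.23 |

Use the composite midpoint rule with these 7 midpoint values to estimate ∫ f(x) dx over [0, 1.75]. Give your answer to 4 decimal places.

h = 0.25, n = 7.
h·[y(m₁) + y(m₂) + y(m₃) + y(m₄) + y(m₅) + y(m₆) + y(m₇)] = 0.25·(3.51) = 0.8775.

0.8775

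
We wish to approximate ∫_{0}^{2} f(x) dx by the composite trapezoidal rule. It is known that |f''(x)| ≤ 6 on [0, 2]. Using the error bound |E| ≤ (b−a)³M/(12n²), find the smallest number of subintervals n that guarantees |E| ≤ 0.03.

Need 48/(12n²) ≤ 0.03.
n² ≥ 48/(12·0.03) = 133.333 ⇒ n ≥ 11.5470, so the smallest n is 12.

12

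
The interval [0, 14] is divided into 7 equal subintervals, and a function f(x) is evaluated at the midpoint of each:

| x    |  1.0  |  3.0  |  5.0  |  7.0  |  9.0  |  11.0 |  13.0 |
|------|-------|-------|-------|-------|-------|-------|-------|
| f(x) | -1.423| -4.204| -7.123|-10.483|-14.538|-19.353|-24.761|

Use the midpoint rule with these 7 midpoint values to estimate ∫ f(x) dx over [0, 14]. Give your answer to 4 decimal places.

-163.7700

h = 2, n = 7.
h·[y(m₁) + y(m₂) + y(m₃) + y(m₄) + y(m₅) + y(m₆) + y(m₇)] = 2·(-81.885) = -163.7700.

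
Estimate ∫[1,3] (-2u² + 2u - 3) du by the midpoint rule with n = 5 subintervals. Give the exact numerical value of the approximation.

h = (3 − 1)/5 = 0.4.
Midpoints m₁,…,m₅ = 1.2, 1.6, 2, 2.4, 2.8.
f(m₁)=-3.48, f(m₂)=-4.92, f(m₃)=-7, f(m₄)=-9.72, f(m₅)=-13.08.
h·[f(m₁) + f(m₂) + f(m₃) + f(m₄) + f(m₅)] = 0.4·(-38.2) = -15.28.

-15.28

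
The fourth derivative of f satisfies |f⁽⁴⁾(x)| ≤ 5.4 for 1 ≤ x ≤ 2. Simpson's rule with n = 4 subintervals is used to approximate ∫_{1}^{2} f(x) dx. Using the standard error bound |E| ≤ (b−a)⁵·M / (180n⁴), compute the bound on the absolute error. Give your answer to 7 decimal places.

0.0001172

|E| ≤ (1)⁵·5.4 / (180·4⁴) = 5.4/46080 = 0.0001172.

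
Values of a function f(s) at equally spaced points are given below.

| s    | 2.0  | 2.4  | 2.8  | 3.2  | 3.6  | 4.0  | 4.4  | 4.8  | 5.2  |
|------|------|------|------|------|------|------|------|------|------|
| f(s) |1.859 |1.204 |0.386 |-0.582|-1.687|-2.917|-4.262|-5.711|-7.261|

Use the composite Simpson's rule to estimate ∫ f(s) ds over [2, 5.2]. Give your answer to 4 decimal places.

-6.4736

h = 0.4, n = 8.
(h/3)·[y₀ + 4y₁ + 2y₂ + 4y₃ + 2y₄ + 4y₅ + 2y₆ + 4y₇ + y₈] = 0.133333·(-48.552) = -6.4736.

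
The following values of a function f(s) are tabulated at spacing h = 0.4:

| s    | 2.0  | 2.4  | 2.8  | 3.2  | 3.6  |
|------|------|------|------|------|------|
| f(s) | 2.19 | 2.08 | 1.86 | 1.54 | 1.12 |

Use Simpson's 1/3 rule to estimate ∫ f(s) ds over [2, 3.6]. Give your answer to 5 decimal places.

h = 0.4, n = 4.
(h/3)·[y₀ + 4y₁ + 2y₂ + 4y₃ + y₄] = 0.133333·(21.51) = 2.86800.

2.86800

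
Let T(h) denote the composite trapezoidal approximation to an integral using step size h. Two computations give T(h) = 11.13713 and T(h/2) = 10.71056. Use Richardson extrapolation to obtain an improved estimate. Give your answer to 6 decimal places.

10.568370

R = (4·T(h/2) − T(h)) / 3 = (4·10.71056 − 11.13713)/3 = (31.70511)/3 = 10.568370.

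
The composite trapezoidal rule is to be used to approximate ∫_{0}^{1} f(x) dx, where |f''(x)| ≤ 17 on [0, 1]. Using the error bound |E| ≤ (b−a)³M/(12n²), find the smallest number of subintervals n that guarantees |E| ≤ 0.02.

9

Need 17/(12n²) ≤ 0.02.
n² ≥ 17/(12·0.02) = 70.8333 ⇒ n ≥ 8.4163, so the smallest n is 9.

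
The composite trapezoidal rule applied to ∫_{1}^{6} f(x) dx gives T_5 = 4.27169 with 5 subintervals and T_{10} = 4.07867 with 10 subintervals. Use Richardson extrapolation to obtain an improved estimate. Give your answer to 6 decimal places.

4.014330

R = (4·T_{10} − T_5) / 3 = (4·4.07867 − 4.27169)/3 = (12.04299)/3 = 4.014330.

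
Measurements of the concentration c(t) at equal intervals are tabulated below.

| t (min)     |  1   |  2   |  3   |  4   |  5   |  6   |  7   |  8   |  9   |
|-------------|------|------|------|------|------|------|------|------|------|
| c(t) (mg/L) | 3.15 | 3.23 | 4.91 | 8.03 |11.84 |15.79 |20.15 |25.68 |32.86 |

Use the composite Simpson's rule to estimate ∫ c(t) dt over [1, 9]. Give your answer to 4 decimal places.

h = 1, n = 8.
(h/3)·[y₀ + 4y₁ + 2y₂ + 4y₃ + 2y₄ + 4y₅ + 2y₆ + 4y₇ + y₈] = 0.333333·(320.73) = 106.9100.

106.9100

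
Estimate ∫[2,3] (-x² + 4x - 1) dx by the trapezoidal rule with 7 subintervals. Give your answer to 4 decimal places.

h = (3 − 2)/7 = 0.142857.
Nodes x₀,…,x₇ = 2, 2.142857, 2.285714, 2.428571, 2.571429, 2.714286, 2.857143, 3.
f(x) = -x² + 4x - 1: f₀=3, f₁=2.979592, f₂=2.918367, f₃=2.816327, f₄=2.673469, f₅=2.489796, f₆=2.265306, f₇=2.
(h/2)·[f₀ + 2f₁ + 2f₂ + 2f₃ + 2f₄ + 2f₅ + 2f₆ + f₇] = 0.071429·(37.285714) = 2.6633.

2.6633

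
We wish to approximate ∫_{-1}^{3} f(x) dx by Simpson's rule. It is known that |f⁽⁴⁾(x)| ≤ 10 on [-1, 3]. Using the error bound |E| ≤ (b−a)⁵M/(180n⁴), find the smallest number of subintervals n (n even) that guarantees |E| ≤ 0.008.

Need 10240/(180n⁴) ≤ 0.008.
n⁴ ≥ 10240/(180·0.008) = 7111.11 ⇒ n ≥ 9.1830, so the smallest even n is 10. (n must be even for Simpson's rule.)

10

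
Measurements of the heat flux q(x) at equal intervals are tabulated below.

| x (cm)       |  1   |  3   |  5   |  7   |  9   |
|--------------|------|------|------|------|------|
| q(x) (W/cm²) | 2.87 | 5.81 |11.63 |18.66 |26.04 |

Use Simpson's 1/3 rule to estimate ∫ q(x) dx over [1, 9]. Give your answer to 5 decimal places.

h = 2, n = 4.
(h/3)·[y₀ + 4y₁ + 2y₂ + 4y₃ + y₄] = 0.666667·(150.05) = 100.03333.

100.03333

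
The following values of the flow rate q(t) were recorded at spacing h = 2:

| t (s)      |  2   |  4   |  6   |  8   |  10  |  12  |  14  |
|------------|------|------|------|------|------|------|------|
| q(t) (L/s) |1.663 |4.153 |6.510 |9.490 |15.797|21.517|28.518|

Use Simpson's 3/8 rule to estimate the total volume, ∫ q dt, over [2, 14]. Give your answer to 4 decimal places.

144.8190

h = 2, n = 6.
(3h/8)·[y₀ + 3y₁ + 3y₂ + 2y₃ + 3y₄ + 3y₅ + y₆] = 0.75·(193.092) = 144.8190.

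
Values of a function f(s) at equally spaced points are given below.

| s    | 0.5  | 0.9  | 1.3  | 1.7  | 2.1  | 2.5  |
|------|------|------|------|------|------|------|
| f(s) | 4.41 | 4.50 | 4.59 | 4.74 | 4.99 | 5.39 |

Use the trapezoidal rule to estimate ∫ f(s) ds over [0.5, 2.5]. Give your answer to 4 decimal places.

h = 0.4, n = 5.
(h/2)·[y₀ + 2y₁ + 2y₂ + 2y₃ + 2y₄ + y₅] = 0.2·(47.44) = 9.4880.

9.4880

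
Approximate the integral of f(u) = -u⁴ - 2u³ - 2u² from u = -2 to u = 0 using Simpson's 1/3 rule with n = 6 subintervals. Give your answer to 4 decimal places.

h = (0 − (-2))/6 = 0.333333.
Nodes u₀,…,u₆ = -2, -1.666667, -1.333333, -1, -0.666667, -0.333333, 0.
f(u) = -u⁴ - 2u³ - 2u²: f₀=-8, f₁=-4.012346, f₂=-1.975309, f₃=-1, f₄=-0.493827, f₅=-0.160494, f₆=0.
(h/3)·[f₀ + 4f₁ + 2f₂ + 4f₃ + 2f₄ + 4f₅ + f₆] = 0.111111·(-33.629630) = -3.7366.

-3.7366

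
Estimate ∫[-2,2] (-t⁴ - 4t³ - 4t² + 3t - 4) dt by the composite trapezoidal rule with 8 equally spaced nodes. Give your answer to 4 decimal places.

h = (2 − (-2))/7 = 0.571429.
Nodes t₀,…,t₇ = -2, -1.428571, -0.857143, -0.285714, 0.285714, 0.857143, 1.428571, 2.
f(t) = -t⁴ - 4t³ - 4t² + 3t - 4: f₀=-10, f₁=-8.952103, f₂=-7.531029, f₃=-5.097043, f₄=-3.569346, f₅=-7.426072, f₆=-23.704290, f₇=-62.
(h/2)·[f₀ + 2f₁ + 2f₂ + 2f₃ + 2f₄ + 2f₅ + 2f₆ + f₇] = 0.285714·(-184.559767) = -52.7314.

-52.7314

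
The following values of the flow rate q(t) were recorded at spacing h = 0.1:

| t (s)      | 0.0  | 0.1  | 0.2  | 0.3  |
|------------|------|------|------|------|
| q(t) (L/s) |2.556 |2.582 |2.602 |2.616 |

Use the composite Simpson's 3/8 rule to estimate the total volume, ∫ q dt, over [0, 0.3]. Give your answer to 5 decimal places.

h = 0.1, n = 3.
(3h/8)·[y₀ + 3y₁ + 3y₂ + y₃] = 0.0375·(20.724) = 0.77715.

0.77715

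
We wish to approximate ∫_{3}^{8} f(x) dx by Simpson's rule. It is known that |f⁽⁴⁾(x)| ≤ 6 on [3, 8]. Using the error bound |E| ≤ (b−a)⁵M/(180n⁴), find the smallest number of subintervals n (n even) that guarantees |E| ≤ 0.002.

Need 18750/(180n⁴) ≤ 0.002.
n⁴ ≥ 18750/(180·0.002) = 52083.3 ⇒ n ≥ 15.1069, so the smallest even n is 16. (n must be even for Simpson's rule.)

16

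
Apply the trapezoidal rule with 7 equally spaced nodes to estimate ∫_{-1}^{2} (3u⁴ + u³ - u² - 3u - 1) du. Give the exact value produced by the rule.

15.34375

h = (2 − (-1))/6 = 0.5.
Nodes u₀,…,u₆ = -1, -0.5, 0, 0.5, 1, 1.5, 2.
f(u) = 3u⁴ + u³ - u² - 3u - 1: f₀=3, f₁=0.3125, f₂=-1, f₃=-2.4375, f₄=-1, f₅=10.8125, f₆=45.
(h/2)·[f₀ + 2f₁ + 2f₂ + 2f₃ + 2f₄ + 2f₅ + f₆] = 0.25·(61.375) = 15.34375.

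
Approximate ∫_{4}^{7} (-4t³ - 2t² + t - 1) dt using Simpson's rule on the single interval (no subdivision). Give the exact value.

-2317.5

S = (b−a)/6 · [f(4) + 4f(5.5) + f(7)] = 0.5·[(-285) + 4·(-721.5) + (-1464)] = -2317.5.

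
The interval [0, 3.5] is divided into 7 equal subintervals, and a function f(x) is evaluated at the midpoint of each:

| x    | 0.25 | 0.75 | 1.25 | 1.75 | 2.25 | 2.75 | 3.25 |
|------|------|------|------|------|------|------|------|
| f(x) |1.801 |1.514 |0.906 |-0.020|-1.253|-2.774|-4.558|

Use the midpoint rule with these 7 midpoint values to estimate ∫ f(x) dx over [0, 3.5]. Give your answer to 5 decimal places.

h = 0.5, n = 7.
h·[y(m₁) + y(m₂) + y(m₃) + y(m₄) + y(m₅) + y(m₆) + y(m₇)] = 0.5·(-4.384) = -2.19200.

-2.19200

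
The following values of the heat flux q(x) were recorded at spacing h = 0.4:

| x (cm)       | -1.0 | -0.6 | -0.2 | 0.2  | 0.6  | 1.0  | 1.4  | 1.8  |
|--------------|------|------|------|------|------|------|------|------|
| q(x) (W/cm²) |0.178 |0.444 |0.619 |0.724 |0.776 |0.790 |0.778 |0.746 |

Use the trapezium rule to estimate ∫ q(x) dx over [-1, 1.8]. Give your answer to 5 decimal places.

h = 0.4, n = 7.
(h/2)·[y₀ + 2y₁ + 2y₂ + 2y₃ + 2y₄ + 2y₅ + 2y₆ + y₇] = 0.2·(9.186) = 1.83720.

1.83720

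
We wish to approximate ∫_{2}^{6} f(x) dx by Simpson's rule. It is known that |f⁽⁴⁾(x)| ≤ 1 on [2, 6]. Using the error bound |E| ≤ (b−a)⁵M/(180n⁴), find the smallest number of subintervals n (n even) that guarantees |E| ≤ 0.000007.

32

Need 1024/(180n⁴) ≤ 0.000007.
n⁴ ≥ 1024/(180·0.000007) = 812698 ⇒ n ≥ 30.0250, so the smallest even n is 32. (n must be even for Simpson's rule.)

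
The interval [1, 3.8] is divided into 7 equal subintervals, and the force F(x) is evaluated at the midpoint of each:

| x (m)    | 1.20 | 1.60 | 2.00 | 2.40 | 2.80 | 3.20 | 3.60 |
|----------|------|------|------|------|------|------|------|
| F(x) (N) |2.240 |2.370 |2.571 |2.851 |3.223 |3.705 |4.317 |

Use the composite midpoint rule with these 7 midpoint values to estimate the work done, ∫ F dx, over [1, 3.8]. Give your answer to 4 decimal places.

h = 0.4, n = 7.
h·[y(m₁) + y(m₂) + y(m₃) + y(m₄) + y(m₅) + y(m₆) + y(m₇)] = 0.4·(21.277) = 8.5108.

8.5108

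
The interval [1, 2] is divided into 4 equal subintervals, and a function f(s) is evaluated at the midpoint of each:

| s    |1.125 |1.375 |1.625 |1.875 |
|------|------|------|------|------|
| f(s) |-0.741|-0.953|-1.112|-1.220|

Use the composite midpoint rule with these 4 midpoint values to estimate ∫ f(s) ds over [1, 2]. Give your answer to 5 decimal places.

h = 0.25, n = 4.
h·[y(m₁) + y(m₂) + y(m₃) + y(m₄)] = 0.25·(-4.026) = -1.00650.

-1.00650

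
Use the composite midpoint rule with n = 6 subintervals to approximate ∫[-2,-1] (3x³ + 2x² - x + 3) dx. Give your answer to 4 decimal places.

-2.0567

h = (-1 − (-2))/6 = 0.166667.
Midpoints m₁,…,m₆ = -1.916667, -1.75, -1.583333, -1.416667, -1.25, -1.083333.
f(m₁)=-8.859375, f(m₂)=-5.203125, f(m₃)=-2.310764, f(m₄)=-0.098958, f(m₅)=1.515625, f(m₆)=2.616319.
h·[f(m₁) + f(m₂) + f(m₃) + f(m₄) + f(m₅) + f(m₆)] = 0.166667·(-12.340278) = -2.0567.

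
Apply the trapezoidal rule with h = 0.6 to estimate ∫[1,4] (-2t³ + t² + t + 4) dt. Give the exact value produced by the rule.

-89.52

h = (4 − 1)/5 = 0.6.
Nodes t₀,…,t₅ = 1, 1.6, 2.2, 2.8, 3.4, 4.
f(t) = -2t³ + t² + t + 4: f₀=4, f₁=-0.032, f₂=-10.256, f₃=-29.264, f₄=-59.648, f₅=-104.
(h/2)·[f₀ + 2f₁ + 2f₂ + 2f₃ + 2f₄ + f₅] = 0.3·(-298.4) = -89.52.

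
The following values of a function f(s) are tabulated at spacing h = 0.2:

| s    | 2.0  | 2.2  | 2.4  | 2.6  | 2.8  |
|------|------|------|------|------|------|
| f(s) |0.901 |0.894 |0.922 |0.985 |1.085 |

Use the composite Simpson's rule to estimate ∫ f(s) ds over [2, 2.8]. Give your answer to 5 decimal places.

h = 0.2, n = 4.
(h/3)·[y₀ + 4y₁ + 2y₂ + 4y₃ + y₄] = 0.066667·(11.346) = 0.75640.

0.75640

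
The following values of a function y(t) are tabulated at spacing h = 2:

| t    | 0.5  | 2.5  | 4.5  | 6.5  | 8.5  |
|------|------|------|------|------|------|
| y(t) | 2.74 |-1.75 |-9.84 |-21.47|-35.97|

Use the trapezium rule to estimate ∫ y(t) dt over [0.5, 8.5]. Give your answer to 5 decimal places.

-99.35000

h = 2, n = 4.
(h/2)·[y₀ + 2y₁ + 2y₂ + 2y₃ + y₄] = 1·(-99.35) = -99.35000.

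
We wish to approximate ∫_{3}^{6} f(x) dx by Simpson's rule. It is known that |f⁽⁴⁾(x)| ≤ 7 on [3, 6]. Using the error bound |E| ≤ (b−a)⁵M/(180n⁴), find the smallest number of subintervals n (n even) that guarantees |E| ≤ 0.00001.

Need 1701/(180n⁴) ≤ 0.00001.
n⁴ ≥ 1701/(180·0.00001) = 945000 ⇒ n ≥ 31.1787, so the smallest even n is 32. (n must be even for Simpson's rule.)

32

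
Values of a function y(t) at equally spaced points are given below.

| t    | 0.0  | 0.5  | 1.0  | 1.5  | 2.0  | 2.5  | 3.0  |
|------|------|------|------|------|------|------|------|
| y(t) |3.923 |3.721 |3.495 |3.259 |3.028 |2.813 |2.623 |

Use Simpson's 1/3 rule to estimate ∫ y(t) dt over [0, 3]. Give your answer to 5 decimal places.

9.79400

h = 0.5, n = 6.
(h/3)·[y₀ + 4y₁ + 2y₂ + 4y₃ + 2y₄ + 4y₅ + y₆] = 0.166667·(58.764) = 9.79400.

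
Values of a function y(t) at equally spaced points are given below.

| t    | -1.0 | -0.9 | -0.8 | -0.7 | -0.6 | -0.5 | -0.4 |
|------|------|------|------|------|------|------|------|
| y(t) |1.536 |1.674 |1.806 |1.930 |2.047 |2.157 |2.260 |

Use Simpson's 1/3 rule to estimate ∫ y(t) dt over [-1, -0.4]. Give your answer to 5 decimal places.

1.15153

h = 0.1, n = 6.
(h/3)·[y₀ + 4y₁ + 2y₂ + 4y₃ + 2y₄ + 4y₅ + y₆] = 0.033333·(34.546) = 1.15153.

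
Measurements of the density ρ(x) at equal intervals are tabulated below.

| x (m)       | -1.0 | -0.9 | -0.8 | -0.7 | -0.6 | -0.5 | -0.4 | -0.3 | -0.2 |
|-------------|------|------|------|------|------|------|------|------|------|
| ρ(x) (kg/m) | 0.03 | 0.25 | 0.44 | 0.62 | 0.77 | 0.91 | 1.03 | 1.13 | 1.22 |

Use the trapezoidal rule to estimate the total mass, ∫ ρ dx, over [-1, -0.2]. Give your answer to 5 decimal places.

h = 0.1, n = 8.
(h/2)·[y₀ + 2y₁ + 2y₂ + 2y₃ + 2y₄ + 2y₅ + 2y₆ + 2y₇ + y₈] = 0.05·(11.55) = 0.57750.

0.57750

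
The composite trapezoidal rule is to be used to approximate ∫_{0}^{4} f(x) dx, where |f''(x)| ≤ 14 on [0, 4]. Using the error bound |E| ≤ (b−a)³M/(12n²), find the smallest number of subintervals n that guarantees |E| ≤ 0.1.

28

Need 896/(12n²) ≤ 0.1.
n² ≥ 896/(12·0.1) = 746.667 ⇒ n ≥ 27.3252, so the smallest n is 28.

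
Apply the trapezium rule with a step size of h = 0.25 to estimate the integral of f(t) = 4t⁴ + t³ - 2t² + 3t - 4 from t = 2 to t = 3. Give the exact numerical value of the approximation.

177.5234375

h = (3 − 2)/4 = 0.25.
Nodes t₀,…,t₄ = 2, 2.25, 2.5, 2.75, 3.
f(t) = 4t⁴ + t³ - 2t² + 3t - 4: f₀=66, f₁=106.53125, f₂=162.875, f₃=238.6875, f₄=338.
(h/2)·[f₀ + 2f₁ + 2f₂ + 2f₃ + f₄] = 0.125·(1420.1875) = 177.5234375.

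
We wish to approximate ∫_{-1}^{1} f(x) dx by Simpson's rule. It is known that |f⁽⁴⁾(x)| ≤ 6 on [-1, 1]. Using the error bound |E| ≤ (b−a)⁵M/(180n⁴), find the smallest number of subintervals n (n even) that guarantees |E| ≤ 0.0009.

Need 192/(180n⁴) ≤ 0.0009.
n⁴ ≥ 192/(180·0.0009) = 1185.19 ⇒ n ≥ 5.8674, so the smallest even n is 6. (n must be even for Simpson's rule.)

6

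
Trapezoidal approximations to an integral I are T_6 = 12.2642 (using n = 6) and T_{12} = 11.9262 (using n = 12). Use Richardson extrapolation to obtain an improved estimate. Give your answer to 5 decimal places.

R = (4·T_{12} − T_6) / 3 = (4·11.9262 − 12.2642)/3 = (35.4406)/3 = 11.81353.

11.81353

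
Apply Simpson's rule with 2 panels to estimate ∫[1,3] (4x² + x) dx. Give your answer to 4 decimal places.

38.6667

h = (3 − 1)/2 = 1.
Nodes x₀,…,x₂ = 1, 2, 3.
f(x) = 4x² + x: f₀=5, f₁=18, f₂=39.
(h/3)·[f₀ + 4f₁ + f₂] = 0.333333·(116) = 38.6667.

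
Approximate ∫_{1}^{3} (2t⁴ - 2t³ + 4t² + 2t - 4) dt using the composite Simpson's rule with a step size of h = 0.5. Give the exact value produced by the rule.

h = (3 − 1)/4 = 0.5.
Nodes t₀,…,t₄ = 1, 1.5, 2, 2.5, 3.
f(t) = 2t⁴ - 2t³ + 4t² + 2t - 4: f₀=2, f₁=11.375, f₂=32, f₃=72.875, f₄=146.
(h/3)·[f₀ + 4f₁ + 2f₂ + 4f₃ + f₄] = 0.166667·(549) = 91.5.

91.5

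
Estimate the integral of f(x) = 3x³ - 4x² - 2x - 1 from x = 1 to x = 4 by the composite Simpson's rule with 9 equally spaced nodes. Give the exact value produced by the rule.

h = (4 − 1)/8 = 0.375.
Nodes x₀,…,x₈ = 1, 1.375, 1.75, 2.125, 2.5, 2.875, 3.25, 3.625, 4.
f(x) = 3x³ - 4x² - 2x - 1: f₀=-4, f₁=-3.513671875, f₂=-0.671875, f₃=5.474609375, f₄=15.875, f₅=31.478515625, f₆=53.234375, f₇=82.091796875, f₈=119.
(h/3)·[f₀ + 4f₁ + 2f₂ + 4f₃ + 2f₄ + 4f₅ + 2f₆ + 4f₇ + f₈] = 0.125·(714) = 89.25.

89.25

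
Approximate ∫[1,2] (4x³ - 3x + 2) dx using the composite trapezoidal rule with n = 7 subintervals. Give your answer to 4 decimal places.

h = (2 − 1)/7 = 0.142857.
Nodes x₀,…,x₇ = 1, 1.142857, 1.285714, 1.428571, 1.571429, 1.714286, 1.857143, 2.
f(x) = 4x³ - 3x + 2: f₀=3, f₁=4.542274, f₂=6.644315, f₃=9.376093, f₄=12.807580, f₅=17.008746, f₆=22.049563, f₇=28.
(h/2)·[f₀ + 2f₁ + 2f₂ + 2f₃ + 2f₄ + 2f₅ + 2f₆ + f₇] = 0.071429·(175.857143) = 12.5612.

12.5612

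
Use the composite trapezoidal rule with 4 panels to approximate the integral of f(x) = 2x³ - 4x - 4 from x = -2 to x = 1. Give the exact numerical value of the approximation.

-14.34375

h = (1 − (-2))/4 = 0.75.
Nodes x₀,…,x₄ = -2, -1.25, -0.5, 0.25, 1.
f(x) = 2x³ - 4x - 4: f₀=-12, f₁=-2.90625, f₂=-2.25, f₃=-4.96875, f₄=-6.
(h/2)·[f₀ + 2f₁ + 2f₂ + 2f₃ + f₄] = 0.375·(-38.25) = -14.34375.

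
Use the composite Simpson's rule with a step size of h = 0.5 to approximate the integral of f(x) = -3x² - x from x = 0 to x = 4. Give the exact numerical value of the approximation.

h = (4 − 0)/8 = 0.5.
Nodes x₀,…,x₈ = 0, 0.5, 1, 1.5, 2, 2.5, 3, 3.5, 4.
f(x) = -3x² - x: f₀=0, f₁=-1.25, f₂=-4, f₃=-8.25, f₄=-14, f₅=-21.25, f₆=-30, f₇=-40.25, f₈=-52.
(h/3)·[f₀ + 4f₁ + 2f₂ + 4f₃ + 2f₄ + 4f₅ + 2f₆ + 4f₇ + f₈] = 0.166667·(-432) = -72.

-72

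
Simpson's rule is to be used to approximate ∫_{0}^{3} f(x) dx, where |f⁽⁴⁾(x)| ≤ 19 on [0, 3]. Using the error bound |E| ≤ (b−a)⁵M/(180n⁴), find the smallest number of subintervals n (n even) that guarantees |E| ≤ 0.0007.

14

Need 4617/(180n⁴) ≤ 0.0007.
n⁴ ≥ 4617/(180·0.0007) = 36642.9 ⇒ n ≥ 13.8356, so the smallest even n is 14. (n must be even for Simpson's rule.)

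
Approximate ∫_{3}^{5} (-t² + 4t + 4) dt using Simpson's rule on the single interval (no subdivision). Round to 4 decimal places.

7.3333

S = (b−a)/6 · [f(3) + 4f(4) + f(5)] = 0.333333·[7 + 4·4 + (-1)] = 7.3333.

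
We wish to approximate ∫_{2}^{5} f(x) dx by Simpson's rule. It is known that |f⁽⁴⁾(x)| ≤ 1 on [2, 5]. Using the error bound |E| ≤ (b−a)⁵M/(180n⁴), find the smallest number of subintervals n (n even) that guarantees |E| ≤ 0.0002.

Need 243/(180n⁴) ≤ 0.0002.
n⁴ ≥ 243/(180·0.0002) = 6750 ⇒ n ≥ 9.0641, so the smallest even n is 10. (n must be even for Simpson's rule.)

10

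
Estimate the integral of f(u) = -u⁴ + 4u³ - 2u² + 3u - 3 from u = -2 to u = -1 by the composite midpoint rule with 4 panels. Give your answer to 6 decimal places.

-33.189697

h = (-1 − (-2))/4 = 0.25.
Midpoints m₁,…,m₄ = -1.875, -1.625, -1.375, -1.125.
f(m₁)=-54.383056640625, f(m₂)=-37.293212890625, f(m₃)=-24.879150390625, f(m₄)=-16.203369140625.
h·[f(m₁) + f(m₂) + f(m₃) + f(m₄)] = 0.25·(-132.7587890625) = -33.189697.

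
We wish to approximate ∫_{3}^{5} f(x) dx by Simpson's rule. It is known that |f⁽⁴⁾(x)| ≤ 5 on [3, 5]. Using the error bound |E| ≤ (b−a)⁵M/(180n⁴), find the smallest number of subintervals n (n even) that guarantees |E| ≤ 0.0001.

10

Need 160/(180n⁴) ≤ 0.0001.
n⁴ ≥ 160/(180·0.0001) = 8888.89 ⇒ n ≥ 9.7098, so the smallest even n is 10. (n must be even for Simpson's rule.)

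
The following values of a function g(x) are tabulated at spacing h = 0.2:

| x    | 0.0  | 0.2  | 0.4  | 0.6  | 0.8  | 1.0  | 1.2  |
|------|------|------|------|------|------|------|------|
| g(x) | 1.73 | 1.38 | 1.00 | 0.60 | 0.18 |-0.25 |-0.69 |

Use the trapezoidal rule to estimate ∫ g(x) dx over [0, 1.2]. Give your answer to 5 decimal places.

0.68600

h = 0.2, n = 6.
(h/2)·[y₀ + 2y₁ + 2y₂ + 2y₃ + 2y₄ + 2y₅ + y₆] = 0.1·(6.86) = 0.68600.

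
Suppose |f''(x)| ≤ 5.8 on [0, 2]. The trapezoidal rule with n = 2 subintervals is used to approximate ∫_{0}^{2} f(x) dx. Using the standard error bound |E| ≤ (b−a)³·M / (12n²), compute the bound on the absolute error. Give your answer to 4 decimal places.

0.9667

|E| ≤ (2)³·5.8 / (12·2²) = 46.4/48 = 0.9667.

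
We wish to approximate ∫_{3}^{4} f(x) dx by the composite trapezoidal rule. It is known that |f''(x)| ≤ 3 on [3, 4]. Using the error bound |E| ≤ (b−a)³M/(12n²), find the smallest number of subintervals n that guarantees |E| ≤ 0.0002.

36

Need 3/(12n²) ≤ 0.0002.
n² ≥ 3/(12·0.0002) = 1250 ⇒ n ≥ 35.3553, so the smallest n is 36.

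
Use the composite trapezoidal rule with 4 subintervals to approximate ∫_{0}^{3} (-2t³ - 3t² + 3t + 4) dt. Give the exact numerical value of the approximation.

-45.375

h = (3 − 0)/4 = 0.75.
Nodes t₀,…,t₄ = 0, 0.75, 1.5, 2.25, 3.
f(t) = -2t³ - 3t² + 3t + 4: f₀=4, f₁=3.71875, f₂=-5, f₃=-27.21875, f₄=-68.
(h/2)·[f₀ + 2f₁ + 2f₂ + 2f₃ + f₄] = 0.375·(-121) = -45.375.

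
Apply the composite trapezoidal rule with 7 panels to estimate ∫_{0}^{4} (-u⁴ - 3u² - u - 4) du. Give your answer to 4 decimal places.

h = (4 − 0)/7 = 0.571429.
Nodes u₀,…,u₇ = 0, 0.571429, 1.142857, 1.714286, 2.285714, 2.857143, 3.428571, 4.
f(u) = -u⁴ - 3u² - u - 4: f₀=-4, f₁=-5.657643, f₂=-10.767180, f₃=-23.167014, f₄=-49.254477, f₅=-97.985839, f₆=-180.876302, f₇=-312.
(h/2)·[f₀ + 2f₁ + 2f₂ + 2f₃ + 2f₄ + 2f₅ + 2f₆ + f₇] = 0.285714·(-1051.416910) = -300.4048.

-300.4048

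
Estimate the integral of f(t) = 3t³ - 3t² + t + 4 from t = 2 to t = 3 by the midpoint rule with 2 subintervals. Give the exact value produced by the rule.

35.84375

h = (3 − 2)/2 = 0.5.
Midpoints m₁,…,m₂ = 2.25, 2.75.
f(m₁)=25.234375, f(m₂)=46.453125.
h·[f(m₁) + f(m₂)] = 0.5·(71.6875) = 35.84375.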